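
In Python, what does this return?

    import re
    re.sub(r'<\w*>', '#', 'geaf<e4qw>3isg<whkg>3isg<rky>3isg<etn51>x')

`sub` substitutes '#' at each match site.

'geaf#3isg#3isg#3isg#x'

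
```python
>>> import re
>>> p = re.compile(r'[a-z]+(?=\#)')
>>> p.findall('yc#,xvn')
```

['yc']

Because the assertion is zero-width, the text it checks is not consumed and won't appear in the result.
Walking the string: at [0:2] → 'yc'.
No capturing groups, so `findall` returns the 1 full match string.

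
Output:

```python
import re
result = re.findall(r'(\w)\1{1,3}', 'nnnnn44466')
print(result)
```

['n', '4', '6']

A backreference is literal: `\1` must see the identical characters the first group matched.
Walking the string: at [0:4] match 'nnnn', group 1 = 'n'; at [5:8] match '444', group 1 = '4'; at [8:10] match '66', group 1 = '6'.
`findall` collects group 1 from each match (3 total).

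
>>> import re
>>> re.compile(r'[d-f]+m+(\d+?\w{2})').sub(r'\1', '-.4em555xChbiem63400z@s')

'-.4555xChbi63400z@s'

This matches one or more of a character in [d-f], then one or more of the literal 'm'; then one or more of a digit (lazy), then exactly 2 of a word character (captured).
Matches: at [3:8] → 'em555'; at [13:18] → 'em634'.
The replacement refers to a captured group, so each match is rewritten using its own captured text.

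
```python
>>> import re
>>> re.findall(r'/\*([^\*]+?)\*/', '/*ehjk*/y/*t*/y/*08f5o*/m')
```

Matches: at [0:8] match '/*ehjk*/', group 1 = 'ehjk'; at [9:14] match '/*t*/', group 1 = 't'; at [15:24] match '/*08f5o*/', group 1 = '08f5o'.
Because there's exactly one group, `findall` drops the full match and keeps group 1 from each hit.

['ehjk', 't', '08f5o']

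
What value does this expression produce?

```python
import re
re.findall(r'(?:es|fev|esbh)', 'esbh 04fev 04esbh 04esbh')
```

`|` is ordered: at each position the engine commits to the first alternative that works.
Matches: at [0:2] → 'es'; at [7:10] → 'fev'; at [13:15] → 'es'; at [20:22] → 'es'.
`findall` yields the raw match text (4 of them) because the pattern has no groups.

['es', 'fev', 'es', 'es']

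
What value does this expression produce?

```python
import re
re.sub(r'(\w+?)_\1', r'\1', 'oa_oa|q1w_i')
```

'oa|q1w_i'

The backreference `\1` re-matches whatever the first group consumed, character for character.
Matches: at [0:5] → 'oa_oa'.
The replacement refers to a captured group, so each match is rewritten using its own captured text.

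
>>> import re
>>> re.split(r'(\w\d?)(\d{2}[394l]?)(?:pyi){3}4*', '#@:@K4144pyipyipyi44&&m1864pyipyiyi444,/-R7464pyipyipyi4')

['#@:@', 'K4', '144', '&&m1864pyipyiyi444,/-', 'R7', '464', '']

Pattern: a word character, then optionally a digit (captured); then exactly 2 of a digit, then optionally one of [394l] (captured); then the literal 'pyi' repeated 3 times, then zero or more of the literal '4'.
`re.split` interleaves the captured-group text with the surrounding fragments.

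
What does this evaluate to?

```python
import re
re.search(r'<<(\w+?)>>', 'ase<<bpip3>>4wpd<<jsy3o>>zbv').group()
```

'<<bpip3>>'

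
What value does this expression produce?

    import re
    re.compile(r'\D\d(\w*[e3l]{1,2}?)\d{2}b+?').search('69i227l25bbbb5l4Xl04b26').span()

(2, 21)

The match spans [2:21] → 'i227l25bbbb5l4Xl04b'.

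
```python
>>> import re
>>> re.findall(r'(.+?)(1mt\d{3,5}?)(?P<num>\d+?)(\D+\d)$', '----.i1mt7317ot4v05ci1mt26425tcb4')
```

Because the quantifier is non-greedy, it stops expanding at the earliest point where the rest of the pattern can succeed.
`findall` packs the 4 group values into a tuple for every match.

[('----.i1mt7317ot4v05ci', '1mt264', '25', 'tcb4')]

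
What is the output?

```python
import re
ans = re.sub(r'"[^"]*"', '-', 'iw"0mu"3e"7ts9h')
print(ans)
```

iw-3e"7ts9h

Each match is replaced by '-'.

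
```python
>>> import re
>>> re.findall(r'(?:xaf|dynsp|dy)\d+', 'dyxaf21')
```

Walking the string: at [2:7] → 'xaf21'.
`findall` yields the raw match text (1 of them) because the pattern has no groups.

['xaf21']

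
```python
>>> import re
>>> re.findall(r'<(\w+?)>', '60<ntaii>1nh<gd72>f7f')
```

['ntaii', 'gd72']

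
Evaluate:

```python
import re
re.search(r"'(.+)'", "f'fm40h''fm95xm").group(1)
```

"fm40h'"

`re.search` tries every starting position until one works.
The match spans [1:9] → "'fm40h''".
Captured: group 1 = "fm40h'".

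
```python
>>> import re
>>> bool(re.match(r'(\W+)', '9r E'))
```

`re.match` won't scan ahead — the pattern has to work from the very first character.
Here the string doesn't start with a match, so the call returns None, and `bool(None)` is False.

False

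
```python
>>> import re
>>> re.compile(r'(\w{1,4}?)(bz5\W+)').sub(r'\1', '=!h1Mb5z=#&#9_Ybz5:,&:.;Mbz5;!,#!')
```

This matches 1 to 4 of a word character (lazy) (captured); then the literal 'bz5', then one or more of a non-word character (captured).
The replacement refers to a captured group, so each match is rewritten using its own captured text.

'=!h1Mb5z=#&#9_YM'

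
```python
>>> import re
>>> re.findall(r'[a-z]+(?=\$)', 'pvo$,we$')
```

['pvo', 'we']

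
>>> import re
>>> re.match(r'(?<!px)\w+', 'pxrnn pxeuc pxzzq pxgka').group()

`re.match` only tries the pattern at the start of the string.
The match spans [0:5] → 'pxrnn'.

'pxrnn'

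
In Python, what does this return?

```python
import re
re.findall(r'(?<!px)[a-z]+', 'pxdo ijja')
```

The negative lookahead/lookbehind blocks any match where the forbidden context is present.
Matches: at [0:4] → 'pxdo'; at [5:9] → 'ijja'.
Since nothing is captured, `findall` lists the 2 matched substrings directly.

['pxdo', 'ijja']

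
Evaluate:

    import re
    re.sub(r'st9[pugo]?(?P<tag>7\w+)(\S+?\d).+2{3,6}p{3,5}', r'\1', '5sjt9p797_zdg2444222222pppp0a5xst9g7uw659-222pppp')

'5sjt9p797_zdg2444222222pppp0a5x7uw6'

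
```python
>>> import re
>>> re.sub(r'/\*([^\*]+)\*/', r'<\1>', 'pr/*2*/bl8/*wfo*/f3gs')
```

'pr<2>bl8<wfo>f3gs'

Each match is replaced using the text its own group 1 captured.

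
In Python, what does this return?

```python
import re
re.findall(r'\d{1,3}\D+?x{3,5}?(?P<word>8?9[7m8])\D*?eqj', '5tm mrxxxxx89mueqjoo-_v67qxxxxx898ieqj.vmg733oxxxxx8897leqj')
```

['89m', '898']

The pattern matches 1 to 3 of a digit, then one or more of a non-digit (lazy), then 3 to 5 of a literal 'x' (lazy); then optionally a literal '8', then the literal '9', then one of [7m8] (captured as 'word'); then zero or more of a non-digit (lazy), then the literal 'eqj'.
Matches: at [0:18] match '5tm mrxxxxx89mueqj', group 1 = '89m'; at [23:38] match '67qxxxxx898ieqj', group 1 = '898'.
With a single group, `findall` returns only what that group captured — 2 items.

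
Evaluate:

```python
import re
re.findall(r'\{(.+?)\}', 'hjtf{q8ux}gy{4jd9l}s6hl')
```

Walking the string: at [4:10] match '{q8ux}', group 1 = 'q8ux'; at [12:19] match '{4jd9l}', group 1 = '4jd9l'.
Because there's exactly one group, `findall` drops the full match and keeps group 1 from each hit.

['q8ux', '4jd9l']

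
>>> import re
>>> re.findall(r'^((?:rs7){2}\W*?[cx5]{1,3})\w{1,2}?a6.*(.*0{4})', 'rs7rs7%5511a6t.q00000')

The pattern matches anchored at the start of the string; then the literal 'rs7' repeated 2 times, then zero or more of a non-word character (lazy), then 1 to 3 of one of [cx5] (captured); then 1 to 2 of a word character (lazy), then the literal 'a6', then zero or more of any character; then zero or more of any character, then exactly 4 of the literal '0' (captured).
Matches: at [0:21] match 'rs7rs7%5511a6t.q00000', groups = ('rs7rs7%55', '0000').
`findall` packs the 2 group values into a tuple for every match.

[('rs7rs7%55', '0000')]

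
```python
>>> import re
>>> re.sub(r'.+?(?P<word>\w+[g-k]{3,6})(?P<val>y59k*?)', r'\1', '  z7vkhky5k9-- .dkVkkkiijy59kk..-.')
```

Because the quantifier is non-greedy, it stops expanding at the earliest point where the rest of the pattern can succeed.
Each match is replaced using the text its own group 1 captured.

'dkVkkkiijkk..-.'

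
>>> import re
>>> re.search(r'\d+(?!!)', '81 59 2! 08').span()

(0, 2)

A negative assertion filters positions out without eating any characters.
The match spans [0:2] → '81'.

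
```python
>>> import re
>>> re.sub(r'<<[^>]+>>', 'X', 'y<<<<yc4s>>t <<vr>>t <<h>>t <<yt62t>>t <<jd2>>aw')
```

Matches: at [1:11] → '<<<<yc4s>>'; at [13:19] → '<<vr>>'; at [21:26] → '<<h>>'; at [28:37] → '<<yt62t>>'; at [39:46] → '<<jd2>>'.
Every occurrence is swapped for 'X'.

'yXt Xt Xt Xt Xaw'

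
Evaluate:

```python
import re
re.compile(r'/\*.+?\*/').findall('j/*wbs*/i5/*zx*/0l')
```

['/*wbs*/', '/*zx*/']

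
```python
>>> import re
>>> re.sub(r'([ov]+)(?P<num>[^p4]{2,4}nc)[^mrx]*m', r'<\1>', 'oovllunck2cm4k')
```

'<oov>4k'

This matches one or more of one of [ov] (captured); then 2 to 4 of any character except [p4], then the literal 'nc' (captured as 'num'); then zero or more of any character except [mrx], then the literal 'm'.
Matches: at [0:12] → 'oovllunck2cm'.
The replacement refers to a captured group, so each match is rewritten using its own captured text.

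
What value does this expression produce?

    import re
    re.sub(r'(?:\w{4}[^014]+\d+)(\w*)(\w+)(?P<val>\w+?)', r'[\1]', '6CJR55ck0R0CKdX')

'[R0CK]'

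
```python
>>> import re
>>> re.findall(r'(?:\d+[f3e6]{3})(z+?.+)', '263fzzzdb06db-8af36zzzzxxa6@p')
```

['zzzdb06db-8af36zzzzxxa6@p']

Pattern: one or more of a digit, then exactly 3 of one of [f3e6] (non-capturing group); then one or more of the literal 'z' (lazy), then one or more of any character (captured).
Matches: at [0:29] match '263fzzzdb06db-8af36zzzzxxa6@p', group 1 = 'zzzdb06db-8af36zzzzxxa6@p'.
With a single group, `findall` returns only what that group captured — 1 item.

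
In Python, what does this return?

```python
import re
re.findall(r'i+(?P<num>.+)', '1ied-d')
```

['ed-d']

`findall` collects group 1 from the one match (1 total).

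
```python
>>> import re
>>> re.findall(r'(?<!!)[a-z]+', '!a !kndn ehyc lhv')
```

['ndn', 'ehyc', 'lhv']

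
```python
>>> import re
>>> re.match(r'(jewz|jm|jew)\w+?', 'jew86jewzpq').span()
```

(0, 4)

`match` is anchored at position 0; if the pattern doesn't fit there, it returns None.
The match spans [0:4] → 'jew8'.
Captured: group 1 = 'jew'.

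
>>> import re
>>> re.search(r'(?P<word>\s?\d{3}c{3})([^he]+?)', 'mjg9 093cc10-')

None

The pattern matches optionally whitespace, then exactly 3 of a digit, then exactly 3 of the literal 'c' (captured as 'word'); then one or more of any character except [he] (lazy) (captured).
`re.search` tries every starting position until one works.
Here no position works, so the call returns None.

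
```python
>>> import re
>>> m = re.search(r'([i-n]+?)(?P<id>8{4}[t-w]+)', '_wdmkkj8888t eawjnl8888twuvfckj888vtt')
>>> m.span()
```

(3, 12)

Pattern: one or more of a character in [i-n] (lazy) (captured); then exactly 4 of the literal '8', then one or more of a character in [t-w] (captured as 'id').
The match spans [3:12] → 'mkkj8888t'.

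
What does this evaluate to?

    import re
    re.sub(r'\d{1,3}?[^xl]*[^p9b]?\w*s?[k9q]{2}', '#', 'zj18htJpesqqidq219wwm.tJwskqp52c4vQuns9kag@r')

Every occurrence is swapped for '#'.

'zj#ag@r'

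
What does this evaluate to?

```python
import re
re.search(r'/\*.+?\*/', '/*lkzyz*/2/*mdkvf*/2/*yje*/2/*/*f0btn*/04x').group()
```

The match spans [0:9] → '/*lkzyz*/'.

'/*lkzyz*/'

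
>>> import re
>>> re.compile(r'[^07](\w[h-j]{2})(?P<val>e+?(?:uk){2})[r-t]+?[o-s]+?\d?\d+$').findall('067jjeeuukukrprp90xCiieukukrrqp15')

[('Cii', 'eukuk')]

The pattern matches any character except [07]; then a word character, then exactly 2 of a character in [h-j] (captured); then one or more of the literal 'e' (lazy), then the literal 'uk' repeated 2 times (captured as 'val'); then one or more of a character in [r-t] (lazy), then one or more of a character in [o-s] (lazy), then optionally a digit; then one or more of a digit; then anchored at the end.
Matches: at [18:33] match 'xCiieukukrrqp15', groups = ('Cii', 'eukuk').
`findall` packs the 2 group values into a tuple for every match.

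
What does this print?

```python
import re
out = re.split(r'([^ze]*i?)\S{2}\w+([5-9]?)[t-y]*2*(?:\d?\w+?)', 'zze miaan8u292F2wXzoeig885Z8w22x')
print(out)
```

['zze', ' miaan8u292F2wX', '', '']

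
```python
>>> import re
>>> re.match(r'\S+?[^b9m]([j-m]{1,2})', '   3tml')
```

None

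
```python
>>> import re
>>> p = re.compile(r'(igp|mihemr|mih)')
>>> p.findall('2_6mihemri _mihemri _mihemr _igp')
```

['mihemr', 'mihemr', 'mihemr', 'igp']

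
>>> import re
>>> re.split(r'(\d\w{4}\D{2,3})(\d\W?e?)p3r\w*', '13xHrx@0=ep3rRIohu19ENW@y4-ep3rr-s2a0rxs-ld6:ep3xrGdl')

With a capturing group present, the delimiter's captured portion is kept in the result list.

['', '13xHrx@', '0=e', '@y4-ep3rr-s2a0rxs-ld6:ep3xrGdl']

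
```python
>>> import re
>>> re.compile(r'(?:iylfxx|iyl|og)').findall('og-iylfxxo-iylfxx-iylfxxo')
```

['og', 'iylfxx', 'iylfxx', 'iylfxx']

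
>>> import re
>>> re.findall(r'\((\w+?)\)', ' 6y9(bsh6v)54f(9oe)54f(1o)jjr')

['bsh6v', '9oe', '1o']

`findall` collects group 1 from each match (3 total).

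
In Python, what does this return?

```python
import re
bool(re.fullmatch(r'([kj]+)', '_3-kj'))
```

False

The pattern matches one or more of one of [kj] (captured).
`fullmatch` succeeds only if the pattern covers the string from start to end.
Here there's no way to consume every character, so the call returns None, and `bool(None)` is False.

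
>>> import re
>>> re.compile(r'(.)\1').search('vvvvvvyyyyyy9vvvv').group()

'vv'

After group 1 captures some text, `\1` only succeeds where that same text appears again.
The match spans [0:2] → 'vv'.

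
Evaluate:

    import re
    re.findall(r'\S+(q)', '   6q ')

The pattern matches one or more of a non-whitespace character; then a literal 'q' (captured).
Matches: at [3:5] match '6q', group 1 = 'q'.
With a single group, `findall` returns only what that group captured — 1 item.

['q']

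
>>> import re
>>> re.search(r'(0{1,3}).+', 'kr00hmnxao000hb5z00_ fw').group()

The match spans [2:23] → '00hmnxao000hb5z00_ fw'.

'00hmnxao000hb5z00_ fw'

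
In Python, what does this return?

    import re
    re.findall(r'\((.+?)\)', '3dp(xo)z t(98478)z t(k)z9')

['xo', '98478', 'k']

A non-greedy quantifier consumes as few characters as it can — just enough that the remainder of the pattern still matches from where it stops; whatever follows it matches normally.
With a single group, `findall` returns only what that group captured — 3 items.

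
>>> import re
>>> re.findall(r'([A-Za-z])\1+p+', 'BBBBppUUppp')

`\1` is not a pattern — it's the concrete string captured by group 1, re-applied verbatim.
Walking the string: at [0:6] match 'BBBBpp', group 1 = 'B'; at [6:11] match 'UUppp', group 1 = 'U'.
`findall` collects group 1 from each match (2 total).

['B', 'U']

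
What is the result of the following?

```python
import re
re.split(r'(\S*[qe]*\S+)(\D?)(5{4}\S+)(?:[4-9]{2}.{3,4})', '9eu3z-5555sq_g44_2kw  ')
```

Pattern: zero or more of a non-whitespace character, then zero or more of one of [qe], then one or more of a non-whitespace character (captured); then optionally a non-digit (captured); then exactly 4 of a literal '5', then one or more of a non-whitespace character (captured); then exactly 2 of a character in [4-9], then 3 to 4 of any character (non-capturing group).
Matches to split on: at [0:20] → '9eu3z-5555sq_g44_2kw'.
`re.split` interleaves the captured-group text with the surrounding fragments.

['', '9eu3z-', '', '5555sq_g', '  ']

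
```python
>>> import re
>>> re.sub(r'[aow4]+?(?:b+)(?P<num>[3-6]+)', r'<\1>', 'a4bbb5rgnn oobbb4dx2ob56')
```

'<5>rgnn <4>dx2<56>'

This matches one or more of one of [aow4] (lazy); then one or more of a literal 'b' (non-capturing group); then one or more of a character in [3-6] (captured as 'num').
The replacement refers to a captured group, so each match is rewritten using its own captured text.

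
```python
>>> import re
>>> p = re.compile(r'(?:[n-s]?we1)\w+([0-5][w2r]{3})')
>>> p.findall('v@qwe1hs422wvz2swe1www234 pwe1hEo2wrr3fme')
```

['1www', '2wrr']

Pattern: optionally a character in [n-s], then the literal 'we1' (non-capturing group); then one or more of a word character; then a character in [0-5], then exactly 3 of one of [w2r] (captured).
Because there's exactly one group, `findall` drops the full match and keeps group 1 from each hit.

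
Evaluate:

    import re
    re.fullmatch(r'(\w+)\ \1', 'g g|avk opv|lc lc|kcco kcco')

None

The backreference `\1` re-matches whatever the first group consumed, character for character.
`re.fullmatch` requires the pattern to consume the entire string.
Here the string isn't matched end-to-end, so the call returns None.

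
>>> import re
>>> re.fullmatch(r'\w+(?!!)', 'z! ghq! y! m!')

A negative assertion filters positions out without eating any characters.
For `fullmatch`, every character of the input must be accounted for by the pattern.
Here the string isn't matched end-to-end, so the call returns None.

None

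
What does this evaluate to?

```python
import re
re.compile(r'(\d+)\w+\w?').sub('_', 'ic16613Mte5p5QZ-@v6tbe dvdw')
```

'ic_-@v_ dvdw'

The pattern matches one or more of a digit (captured); then one or more of a word character, then optionally a word character.
Matches: at [2:15] → '16613Mte5p5QZ'; at [18:22] → '6tbe'.
`sub` substitutes '_' at each match site.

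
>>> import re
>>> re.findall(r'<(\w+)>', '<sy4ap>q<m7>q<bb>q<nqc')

Because there's exactly one group, `findall` drops the full match and keeps group 1 from each hit.

['sy4ap', 'm7', 'bb']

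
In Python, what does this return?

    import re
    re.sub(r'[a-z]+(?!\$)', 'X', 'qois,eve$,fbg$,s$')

Because the assertion is negative and zero-width, positions next to the forbidden text are skipped.
Matches: at [0:4] → 'qois'; at [5:7] → 'ev'; at [10:12] → 'fb'.
`sub` substitutes 'X' at each match site.

'X,Xe$,Xg$,s$'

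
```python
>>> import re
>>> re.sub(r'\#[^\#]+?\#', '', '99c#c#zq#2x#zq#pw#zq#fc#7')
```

Matches: at [3:6] → '#c#'; at [8:12] → '#2x#'; at [14:18] → '#pw#'; at [20:24] → '#fc#'.
Every occurrence is swapped for ''.

'99czqzqzq7'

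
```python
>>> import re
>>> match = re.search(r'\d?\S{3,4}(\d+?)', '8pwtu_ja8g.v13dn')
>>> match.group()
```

'u_ja8'

This matches optionally a digit, then 3 to 4 of a non-whitespace character; then one or more of a digit (lazy) (captured).
`search` walks the string left to right and returns the first match it finds.
The match spans [4:9] → 'u_ja8'.
Captured: group 1 = '8'.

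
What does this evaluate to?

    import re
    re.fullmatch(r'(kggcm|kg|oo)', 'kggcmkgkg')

None

`fullmatch` succeeds only if the pattern covers the string from start to end.
Here the string isn't matched end-to-end, so the call returns None.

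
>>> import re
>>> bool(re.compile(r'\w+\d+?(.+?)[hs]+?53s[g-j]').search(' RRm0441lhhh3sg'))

False

The pattern matches one or more of a word character, then one or more of a digit (lazy); then one or more of any character (lazy) (captured); then one or more of one of [hs] (lazy), then the literal '53s', then a character in [g-j].
`re.search` tries every starting position until one works.
Here the pattern never matches, so the call returns None, and `bool(None)` is False.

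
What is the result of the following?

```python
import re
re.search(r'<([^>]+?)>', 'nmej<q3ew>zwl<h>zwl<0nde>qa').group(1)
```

The match spans [4:10] → '<q3ew>'.
Captured: group 1 = 'q3ew'.

'q3ew'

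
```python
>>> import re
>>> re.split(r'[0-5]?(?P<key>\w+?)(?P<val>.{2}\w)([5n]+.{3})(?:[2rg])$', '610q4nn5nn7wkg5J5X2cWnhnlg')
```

This matches optionally a character in [0-5]; then one or more of a word character (lazy) (captured as 'key'); then exactly 2 of any character, then a word character (captured as 'val'); then one or more of one of [5n], then exactly 3 of any character (captured); then one of [2rg] (non-capturing group); then anchored at the end.
The group in the pattern means `split` returns the separators' captures alongside the pieces.

['', '610q4nn5nn7wkg5J5X', '2cW', 'nhnl', '']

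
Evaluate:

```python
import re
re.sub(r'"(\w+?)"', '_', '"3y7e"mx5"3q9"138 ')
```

Each match is replaced by '_'.

'_mx5_138 '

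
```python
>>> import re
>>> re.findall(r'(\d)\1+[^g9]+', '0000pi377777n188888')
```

['0']

`\1` is not a pattern — it's the concrete string captured by group 1, re-applied verbatim.
Because there's exactly one group, `findall` drops the full match and keeps group 1 from the one hit.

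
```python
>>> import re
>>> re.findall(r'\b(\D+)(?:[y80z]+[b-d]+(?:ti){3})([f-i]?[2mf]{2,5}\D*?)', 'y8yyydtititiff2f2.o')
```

[('y', 'ff2f2')]

Multiple groups make `findall` return tuples — one 2-tuple for the one match.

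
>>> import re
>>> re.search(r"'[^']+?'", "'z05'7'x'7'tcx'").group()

"'z05'"

The match spans [0:5] → "'z05'".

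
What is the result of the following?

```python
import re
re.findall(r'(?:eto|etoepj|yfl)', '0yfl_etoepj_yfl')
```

Alternation tries branches left to right and keeps the first one that lets the overall match succeed at that position.
Walking the string: at [1:4] → 'yfl'; at [5:8] → 'eto'; at [12:15] → 'yfl'.
With no groups in the pattern, `findall` gives back each whole match — 3 here.

['yfl', 'eto', 'yfl']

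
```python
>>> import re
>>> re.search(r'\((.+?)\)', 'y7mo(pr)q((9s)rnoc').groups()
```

The match spans [4:8] → '(pr)'.
Captured: group 1 = 'pr'.

('pr',)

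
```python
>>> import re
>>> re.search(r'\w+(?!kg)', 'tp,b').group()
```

Because the assertion is negative and zero-width, positions next to the forbidden text are skipped.
`re.search` scans for the first position where the pattern succeeds.
The match spans [0:2] → 'tp'.

'tp'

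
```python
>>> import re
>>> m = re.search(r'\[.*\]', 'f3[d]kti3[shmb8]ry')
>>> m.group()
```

The match spans [2:16] → '[d]kti3[shmb8]'.

'[d]kti3[shmb8]'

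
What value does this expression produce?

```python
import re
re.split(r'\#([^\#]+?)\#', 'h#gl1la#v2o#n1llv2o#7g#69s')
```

Matches to split on: at [1:8] → '#gl1la#'; at [11:20] → '#n1llv2o#'.
The group in the pattern means `split` returns the separators' captures alongside the pieces.

['h', 'gl1la', 'v2o', 'n1llv2o', '7g#69s']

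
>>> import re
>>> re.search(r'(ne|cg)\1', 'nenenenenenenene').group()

A backreference is literal: `\1` must see the identical characters the first group matched.
The match spans [0:4] → 'nene'.

'nene'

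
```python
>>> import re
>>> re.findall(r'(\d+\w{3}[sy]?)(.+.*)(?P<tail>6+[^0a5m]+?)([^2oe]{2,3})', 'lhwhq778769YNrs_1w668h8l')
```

[('778769YNrs', '_1w6', '68', 'h8l')]

The pattern matches one or more of a digit, then exactly 3 of a word character, then optionally one of [sy] (captured); then one or more of any character, then zero or more of any character (captured); then one or more of the literal '6', then one or more of any character except [0a5m] (lazy) (captured as 'tail'); then 2 to 3 of any character except [2oe] (captured).
With the lazy modifier that quantifier settles for the fewest repetitions that let the rest of the pattern succeed (the atoms after it are unaffected and can still be greedy).
Scanning left to right: at [5:24] match '778769YNrs_1w668h8l', groups = ('778769YNrs', '_1w6', '68', 'h8l').
4 groups means the one result is a tuple of 4 captured strings — 1 here.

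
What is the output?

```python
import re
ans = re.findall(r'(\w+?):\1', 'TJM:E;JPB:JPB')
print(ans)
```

`\1` is not a pattern — it's the concrete string captured by group 1, re-applied verbatim.
Scanning left to right: at [6:13] match 'JPB:JPB', group 1 = 'JPB'.
One capturing group, so `findall` returns just the captured substring from the one match — 1 in all.

['JPB']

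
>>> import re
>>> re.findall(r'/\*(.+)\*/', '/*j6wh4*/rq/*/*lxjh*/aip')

Walking the string: at [0:21] match '/*j6wh4*/rq/*/*lxjh*/', group 1 = 'j6wh4*/rq/*/*lxjh'.
Because there's exactly one group, `findall` drops the full match and keeps group 1 from the one hit.

['j6wh4*/rq/*/*lxjh']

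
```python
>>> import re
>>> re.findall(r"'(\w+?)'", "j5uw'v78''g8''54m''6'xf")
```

['v78', 'g8', '54m', '6']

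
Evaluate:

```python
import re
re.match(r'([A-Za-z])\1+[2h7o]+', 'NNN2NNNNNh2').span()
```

`re.match` only tries the pattern at the start of the string.
The match spans [0:4] → 'NNN2'.

(0, 4)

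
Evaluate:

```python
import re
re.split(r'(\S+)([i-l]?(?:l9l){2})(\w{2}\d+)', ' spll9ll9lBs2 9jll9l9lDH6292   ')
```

The pattern matches one or more of a non-whitespace character (captured); then optionally a character in [i-l], then the literal 'l9l' repeated 2 times (captured); then exactly 2 of a word character, then one or more of a digit (captured).
Matches to split on: at [1:13] → 'spll9ll9lBs2'.
`re.split` interleaves the captured-group text with the surrounding fragments.

[' ', 'spl', 'l9ll9l', 'Bs2', ' 9jll9l9lDH6292   ']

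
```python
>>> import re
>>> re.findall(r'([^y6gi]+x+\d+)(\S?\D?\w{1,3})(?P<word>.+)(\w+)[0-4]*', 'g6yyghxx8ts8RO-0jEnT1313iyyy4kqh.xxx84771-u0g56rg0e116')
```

[('hxx8', 'ts8RO', '-0jEnT1313iyyy4kqh.xxx84771-u0g56rg0e11', '6')]

Pattern: one or more of any character except [y6gi], then one or more of a literal 'x', then one or more of a digit (captured); then optionally a non-whitespace character, then optionally a non-digit, then 1 to 3 of a word character (captured); then one or more of any character (captured as 'word'); then one or more of a word character (captured); then zero or more of a character in [0-4].
Matches: at [5:54] match 'hxx8ts8RO-0jEnT1313iyyy4kqh.xxx84771-u0g56rg0e116', groups = ('hxx8', 'ts8RO', '-0jEnT1313iyyy4kqh.xxx84771-u0g56rg0e11', '6').
Multiple groups make `findall` return tuples — one 4-tuple for the one match.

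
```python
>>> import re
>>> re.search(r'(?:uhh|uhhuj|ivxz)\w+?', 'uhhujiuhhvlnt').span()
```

Alternation isn't longest-match — the leftmost alternative that fits at this position is chosen.
Unlike `match`, `search` isn't anchored — it looks for the pattern anywhere in the string.
The match spans [0:4] → 'uhhu'.

(0, 4)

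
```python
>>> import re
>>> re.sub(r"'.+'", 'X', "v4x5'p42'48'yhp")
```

'v4x5Xyhp'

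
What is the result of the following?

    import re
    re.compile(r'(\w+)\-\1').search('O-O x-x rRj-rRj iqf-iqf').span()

(0, 3)

After group 1 captures some text, `\1` only succeeds where that same text appears again.
The match spans [0:3] → 'O-O'.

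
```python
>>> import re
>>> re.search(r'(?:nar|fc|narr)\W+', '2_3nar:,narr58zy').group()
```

`re.search` tries every starting position until one works.
The match spans [3:8] → 'nar:,'.

'nar:,'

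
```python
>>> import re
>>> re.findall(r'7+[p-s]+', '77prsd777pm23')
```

Pattern: one or more of a literal '7'; then one or more of a character in [p-s].
Matches: at [0:5] → '77prs'; at [6:10] → '777p'.
No capturing groups, so `findall` returns the 2 full match strings.

['77prs', '777p']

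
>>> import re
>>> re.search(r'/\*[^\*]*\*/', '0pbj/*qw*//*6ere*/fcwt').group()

'/*qw*/'

The match spans [4:10] → '/*qw*/'.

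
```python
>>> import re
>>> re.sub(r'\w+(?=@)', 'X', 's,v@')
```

The positive lookaround only admits positions where the adjacent text matches; those characters stay outside the span.
Matches: at [2:3] → 'v'.
Each match is replaced by 'X'.

's,X@'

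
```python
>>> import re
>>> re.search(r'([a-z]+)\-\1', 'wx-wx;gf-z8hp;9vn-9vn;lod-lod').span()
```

`\1` has to match the exact text group 1 already captured.
`search` walks the string left to right and returns the first match it finds.
The match spans [0:5] → 'wx-wx'.
Captured: group 1 = 'wx'.

(0, 5)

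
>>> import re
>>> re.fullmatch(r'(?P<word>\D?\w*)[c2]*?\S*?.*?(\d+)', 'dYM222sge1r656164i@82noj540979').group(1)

Pattern: optionally a non-digit, then zero or more of a word character (captured as 'word'); then zero or more of one of [c2] (lazy), then zero or more of a non-whitespace character (lazy), then zero or more of any character (lazy); then one or more of a digit (captured).
`fullmatch` succeeds only if the pattern covers the string from start to end.
The match spans [0:30] → 'dYM222sge1r656164i@82noj540979'.
Captured: group 1 = 'dYM222sge1r656164i', group 2 = '540979'.

'dYM222sge1r656164i'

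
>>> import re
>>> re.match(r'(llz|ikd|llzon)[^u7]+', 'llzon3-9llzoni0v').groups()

('llz',)

Branches in `(...|...)` are attempted left-to-right; the first branch that allows the whole pattern to succeed is taken.
`re.match` only tries the pattern at the start of the string.
The match spans [0:16] → 'llzon3-9llzoni0v'.
Captured: group 1 = 'llz'.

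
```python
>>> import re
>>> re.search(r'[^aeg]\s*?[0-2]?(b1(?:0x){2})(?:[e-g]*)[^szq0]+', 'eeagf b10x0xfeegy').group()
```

This matches any character except [aeg], then zero or more of whitespace (lazy), then optionally a character in [0-2]; then the literal 'b1', then the literal '0x' repeated 2 times (captured); then zero or more of a character in [e-g] (non-capturing group); then one or more of any character except [szq0].
The match spans [4:17] → 'f b10x0xfeegy'.

'f b10x0xfeegy'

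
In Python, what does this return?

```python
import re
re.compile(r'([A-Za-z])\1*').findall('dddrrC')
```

['d', 'r', 'C']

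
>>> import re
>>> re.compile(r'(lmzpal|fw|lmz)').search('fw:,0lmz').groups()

The match spans [0:2] → 'fw'.
Captured: group 1 = 'fw'.

('fw',)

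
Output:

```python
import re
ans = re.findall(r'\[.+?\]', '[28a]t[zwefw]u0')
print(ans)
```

Matches: at [0:5] → '[28a]'; at [6:13] → '[zwefw]'.
No capturing groups, so `findall` returns the 2 full match strings.

['[28a]', '[zwefw]']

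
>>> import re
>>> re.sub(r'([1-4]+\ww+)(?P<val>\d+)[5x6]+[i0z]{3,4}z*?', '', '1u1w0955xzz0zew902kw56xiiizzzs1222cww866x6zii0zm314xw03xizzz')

'1u1w0955xzz0zew90zzszm'

This matches one or more of a character in [1-4], then a word character, then one or more of the literal 'w' (captured); then one or more of a digit (captured as 'val'); then one or more of one of [5x6]; then 3 to 4 of one of [i0z]; then zero or more of a literal 'z' (lazy).
With the lazy modifier that quantifier settles for the fewest repetitions that let the rest of the pattern succeed (the atoms after it are unaffected and can still be greedy).
Matches: at [17:27] → '2kw56xiiiz'; at [30:46] → '1222cww866x6zii0'; at [48:60] → '314xw03xizzz'.
`sub` substitutes '' at each match site.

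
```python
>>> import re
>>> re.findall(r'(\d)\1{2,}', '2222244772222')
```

`\1` is not a pattern — it's the concrete string captured by group 1, re-applied verbatim.
One capturing group, so `findall` returns just the captured substring from each match — 2 in all.

['2', '2']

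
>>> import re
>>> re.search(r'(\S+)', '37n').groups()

('37n',)

The pattern matches one or more of a non-whitespace character (captured).
`search` walks the string left to right and returns the first match it finds.
The match spans [0:3] → '37n'.
Captured: group 1 = '37n'.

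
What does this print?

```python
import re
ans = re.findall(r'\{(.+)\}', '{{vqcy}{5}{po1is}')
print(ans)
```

Walking the string: at [0:17] match '{{vqcy}{5}{po1is}', group 1 = '{vqcy}{5}{po1is'.
With a single group, `findall` returns only what that group captured — 1 item.

['{vqcy}{5}{po1is']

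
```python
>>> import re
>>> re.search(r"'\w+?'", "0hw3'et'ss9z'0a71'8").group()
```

The match spans [4:8] → "'et'".

"'et'"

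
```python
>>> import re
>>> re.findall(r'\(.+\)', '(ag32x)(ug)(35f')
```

['(ag32x)(ug)']

Since nothing is captured, `findall` lists the 1 matched substring directly.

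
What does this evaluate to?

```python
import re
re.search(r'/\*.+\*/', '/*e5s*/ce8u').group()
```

'/*e5s*/'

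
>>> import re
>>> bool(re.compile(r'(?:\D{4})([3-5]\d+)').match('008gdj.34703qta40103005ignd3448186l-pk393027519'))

This matches exactly 4 of a non-digit (non-capturing group); then a character in [3-5], then one or more of a digit (captured).
`re.match` only tries the pattern at the start of the string.
Here the string doesn't start with a match, so the call returns None, and `bool(None)` is False.

False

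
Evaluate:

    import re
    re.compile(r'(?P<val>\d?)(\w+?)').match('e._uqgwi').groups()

('', 'e')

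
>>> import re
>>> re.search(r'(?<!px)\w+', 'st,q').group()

`(?!…)`/`(?<!…)` only lets a position through if the neighbouring text does NOT match; no characters are consumed.
`re.search` tries every starting position until one works.
The match spans [0:2] → 'st'.

'st'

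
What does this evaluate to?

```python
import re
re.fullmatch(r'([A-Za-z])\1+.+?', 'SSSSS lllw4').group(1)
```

`\1` is not a pattern — it's the concrete string captured by group 1, re-applied verbatim.
`re.fullmatch` is like wrapping the pattern in `^…$` (in single-line mode).
The match spans [0:11] → 'SSSSS lllw4'.
Captured: group 1 = 'S'.

'S'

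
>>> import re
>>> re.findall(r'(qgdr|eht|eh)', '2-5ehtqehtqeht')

['eht', 'eht', 'eht']

The regex engine tests alternatives in the order written; an earlier branch that matches wins even if a later one would match more.
With a single group, `findall` returns only what that group captured — 3 items.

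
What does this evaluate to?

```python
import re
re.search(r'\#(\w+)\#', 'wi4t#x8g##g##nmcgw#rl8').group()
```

'#x8g#'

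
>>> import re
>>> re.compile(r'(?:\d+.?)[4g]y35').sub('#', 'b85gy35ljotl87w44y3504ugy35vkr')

'b#ljotl87w##vkr'

`sub` substitutes '#' at each match site.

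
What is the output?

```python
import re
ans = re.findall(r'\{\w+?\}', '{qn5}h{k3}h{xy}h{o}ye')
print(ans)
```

Matches: at [0:5] → '{qn5}'; at [6:10] → '{k3}'; at [11:15] → '{xy}'; at [16:19] → '{o}'.
Since nothing is captured, `findall` lists the 4 matched substrings directly.

['{qn5}', '{k3}', '{xy}', '{o}']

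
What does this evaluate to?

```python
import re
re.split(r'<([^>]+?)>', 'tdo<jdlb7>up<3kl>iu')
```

['tdo', 'jdlb7', 'up', '3kl', 'iu']

Matches to split on: at [3:10] → '<jdlb7>'; at [12:17] → '<3kl>'.
The group in the pattern means `split` returns the separators' captures alongside the pieces.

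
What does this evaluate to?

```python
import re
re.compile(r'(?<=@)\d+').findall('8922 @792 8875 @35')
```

['792', '35']

The positive lookaround only admits positions where the adjacent text matches; those characters stay outside the span.
No capturing groups, so `findall` returns the 2 full match strings.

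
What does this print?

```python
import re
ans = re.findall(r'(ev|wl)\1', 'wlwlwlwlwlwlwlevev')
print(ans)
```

A backreference is literal: `\1` must see the identical characters the first group matched.
Scanning left to right: at [0:4] match 'wlwl', group 1 = 'wl'; at [4:8] match 'wlwl', group 1 = 'wl'; at [8:12] match 'wlwl', group 1 = 'wl'; at [14:18] match 'evev', group 1 = 'ev'.
One capturing group, so `findall` returns just the captured substring from each match — 4 in all.

['wl', 'wl', 'wl', 'ev']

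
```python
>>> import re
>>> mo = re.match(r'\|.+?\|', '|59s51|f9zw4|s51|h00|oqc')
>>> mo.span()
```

A non-greedy quantifier consumes as few characters as it can — just enough that the remainder of the pattern still matches from where it stops; whatever follows it matches normally.
`re.match` won't scan ahead — the pattern has to work from the very first character.
The match spans [0:7] → '|59s51|'.

(0, 7)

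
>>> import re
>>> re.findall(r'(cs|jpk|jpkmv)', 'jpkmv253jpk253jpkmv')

The regex engine tests alternatives in the order written; an earlier branch that matches wins even if a later one would match more.
Matches: at [0:3] match 'jpk', group 1 = 'jpk'; at [8:11] match 'jpk', group 1 = 'jpk'; at [14:17] match 'jpk', group 1 = 'jpk'.
`findall` collects group 1 from each match (3 total).

['jpk', 'jpk', 'jpk']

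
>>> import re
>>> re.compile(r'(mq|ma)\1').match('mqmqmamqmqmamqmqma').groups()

('mq',)

A backreference is literal: `\1` must see the identical characters the first group matched.
`match` is anchored at position 0; if the pattern doesn't fit there, it returns None.
The match spans [0:4] → 'mqmq'.
Captured: group 1 = 'mq'.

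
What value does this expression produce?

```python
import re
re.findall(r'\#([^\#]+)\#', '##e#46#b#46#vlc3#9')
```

Scanning left to right: at [1:4] match '#e#', group 1 = 'e'; at [6:9] match '#b#', group 1 = 'b'; at [11:17] match '#vlc3#', group 1 = 'vlc3'.
With a single group, `findall` returns only what that group captured — 3 items.

['e', 'b', 'vlc3']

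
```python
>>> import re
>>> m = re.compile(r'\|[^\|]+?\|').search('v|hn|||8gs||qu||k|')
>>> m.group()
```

`re.search` scans for the first position where the pattern succeeds.
The match spans [1:5] → '|hn|'.

'|hn|'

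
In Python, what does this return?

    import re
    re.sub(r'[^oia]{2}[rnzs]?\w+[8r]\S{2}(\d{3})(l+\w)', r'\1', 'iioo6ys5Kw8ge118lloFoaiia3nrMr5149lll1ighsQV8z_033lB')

'iioo033'

Pattern: exactly 2 of any character except [oia], then optionally one of [rnzs], then one or more of a word character; then one of [8r], then exactly 2 of a non-whitespace character; then exactly 3 of a digit (captured); then one or more of a literal 'l', then a word character (captured).
Matches: at [4:52] → '6ys5Kw8ge118lloFoaiia3nrMr5149lll1ighsQV8z_033lB'.
`\1` in the replacement pulls in group 1's text for each match.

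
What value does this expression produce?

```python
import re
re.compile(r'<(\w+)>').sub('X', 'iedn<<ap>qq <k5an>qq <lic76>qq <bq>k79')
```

'iedn<Xqq Xqq Xqq Xk79'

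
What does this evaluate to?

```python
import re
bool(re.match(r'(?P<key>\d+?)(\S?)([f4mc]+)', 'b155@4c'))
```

False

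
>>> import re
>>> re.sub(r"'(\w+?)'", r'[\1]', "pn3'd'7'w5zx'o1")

'pn3[d]7[w5zx]o1'

Matches: at [3:6] → "'d'"; at [7:13] → "'w5zx'".
`\1` in the replacement pulls in group 1's text for each match.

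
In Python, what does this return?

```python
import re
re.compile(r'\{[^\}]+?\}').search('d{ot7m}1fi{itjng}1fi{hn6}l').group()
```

`re.search` scans for the first position where the pattern succeeds.
The match spans [1:7] → '{ot7m}'.

'{ot7m}'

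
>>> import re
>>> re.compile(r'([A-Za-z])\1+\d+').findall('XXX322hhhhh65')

['X', 'h']

`\1` is not a pattern — it's the concrete string captured by group 1, re-applied verbatim.
With a single group, `findall` returns only what that group captured — 2 items.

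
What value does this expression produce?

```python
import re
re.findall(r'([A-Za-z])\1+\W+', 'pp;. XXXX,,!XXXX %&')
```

The backreference `\1` re-matches whatever the first group consumed, character for character.
Scanning left to right: at [0:5] match 'pp;. ', group 1 = 'p'; at [5:12] match 'XXXX,,!', group 1 = 'X'; at [12:19] match 'XXXX %&', group 1 = 'X'.
`findall` collects group 1 from each match (3 total).

['p', 'X', 'X']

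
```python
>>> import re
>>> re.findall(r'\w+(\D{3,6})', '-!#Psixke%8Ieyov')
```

This matches one or more of a word character; then 3 to 6 of a non-digit (captured).
One capturing group, so `findall` returns just the captured substring from each match — 2 in all.

['ke%', 'yov']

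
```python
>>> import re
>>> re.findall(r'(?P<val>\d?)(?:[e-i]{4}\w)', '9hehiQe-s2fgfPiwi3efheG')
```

['9', '3']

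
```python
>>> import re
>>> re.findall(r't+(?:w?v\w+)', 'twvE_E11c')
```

['twvE_E11c']

The pattern matches one or more of a literal 't'; then optionally the literal 'w', then a literal 'v', then one or more of a word character (non-capturing group).
Matches: at [0:9] → 'twvE_E11c'.
No capturing groups, so `findall` returns the 1 full match string.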